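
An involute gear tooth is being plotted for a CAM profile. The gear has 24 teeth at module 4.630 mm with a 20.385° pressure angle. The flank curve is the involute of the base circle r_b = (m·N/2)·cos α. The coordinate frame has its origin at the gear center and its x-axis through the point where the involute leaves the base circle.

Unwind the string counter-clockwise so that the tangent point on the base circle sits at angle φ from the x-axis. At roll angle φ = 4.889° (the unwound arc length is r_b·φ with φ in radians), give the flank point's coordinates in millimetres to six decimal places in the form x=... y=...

pitch radius r_p = m·N/2 = 4.630·24/2 = 55.560000
base radius r_b = r_p·cos α = 55.560000·cos 20.385° = 52.080456
roll angle φ = 4.889° = 0.08532915 rad
x = r_b·(cos φ + φ·sin φ) = 52.080456·(0.99636168 + 0.08532915·0.08522564) = 52.269711
y = r_b·(sin φ − φ·cos φ) = 52.080456·(0.08522564 − 0.08532915·0.99636168) = 0.010778

x=52.269711 y=0.010778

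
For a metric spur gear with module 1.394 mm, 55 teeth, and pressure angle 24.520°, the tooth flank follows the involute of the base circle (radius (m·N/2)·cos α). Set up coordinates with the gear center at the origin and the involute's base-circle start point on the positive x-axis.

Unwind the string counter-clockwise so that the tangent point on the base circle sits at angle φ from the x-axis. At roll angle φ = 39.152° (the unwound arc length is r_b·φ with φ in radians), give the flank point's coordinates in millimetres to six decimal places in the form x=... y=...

pitch radius r_p = m·N/2 = 1.394·55/2 = 38.335000
base radius r_b = r_p·cos α = 38.335000·cos 24.520° = 34.877814
roll angle φ = 39.152° = 0.68333131 rad
x = r_b·(cos φ + φ·sin φ) = 34.877814·(0.77547370 + 0.68333131·0.63137986) = 42.094569
y = r_b·(sin φ − φ·cos φ) = 34.877814·(0.63137986 − 0.68333131·0.77547370) = 3.539205

x=42.094569 y=3.539205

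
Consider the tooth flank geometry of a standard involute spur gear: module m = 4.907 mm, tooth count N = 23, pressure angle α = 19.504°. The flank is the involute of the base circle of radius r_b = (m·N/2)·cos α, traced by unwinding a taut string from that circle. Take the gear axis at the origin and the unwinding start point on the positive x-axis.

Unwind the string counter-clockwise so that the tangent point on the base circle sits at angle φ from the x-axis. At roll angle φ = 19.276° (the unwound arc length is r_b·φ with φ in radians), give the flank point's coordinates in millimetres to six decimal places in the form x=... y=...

pitch radius r_p = m·N/2 = 4.907·23/2 = 56.430500
base radius r_b = r_p·cos α = 56.430500·cos 19.504° = 53.192415
roll angle φ = 19.276° = 0.33642967 rad
x = r_b·(cos φ + φ·sin φ) = 53.192415·(0.94393931 + 0.33642967·0.33011903) = 56.118059
y = r_b·(sin φ − φ·cos φ) = 53.192415·(0.33011903 − 0.33642967·0.94393931) = 0.667556

x=56.118059 y=0.667556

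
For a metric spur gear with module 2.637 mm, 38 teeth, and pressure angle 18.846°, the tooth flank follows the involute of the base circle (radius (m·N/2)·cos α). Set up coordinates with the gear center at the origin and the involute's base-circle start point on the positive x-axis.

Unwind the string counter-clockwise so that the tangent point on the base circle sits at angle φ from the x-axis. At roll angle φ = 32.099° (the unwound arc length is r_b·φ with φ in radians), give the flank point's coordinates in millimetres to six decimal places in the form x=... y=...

pitch radius r_p = m·N/2 = 2.637·38/2 = 50.103000
base radius r_b = r_p·cos α = 50.103000·cos 18.846° = 47.416989
roll angle φ = 32.099° = 0.56023324 rad
x = r_b·(cos φ + φ·sin φ) = 47.416989·(0.84713120 + 0.56023324·0.53138379) = 54.284395
y = r_b·(sin φ − φ·cos φ) = 47.416989·(0.53138379 − 0.56023324·0.84713120) = 2.692941

x=54.284395 y=2.692941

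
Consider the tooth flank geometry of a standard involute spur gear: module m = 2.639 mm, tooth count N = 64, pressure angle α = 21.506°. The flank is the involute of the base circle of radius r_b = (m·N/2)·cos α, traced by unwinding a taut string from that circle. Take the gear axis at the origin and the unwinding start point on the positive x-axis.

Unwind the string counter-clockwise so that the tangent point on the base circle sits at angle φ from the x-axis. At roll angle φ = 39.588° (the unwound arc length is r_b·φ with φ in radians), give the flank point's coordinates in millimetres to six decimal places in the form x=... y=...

x=95.143314 y=8.233306

pitch radius r_p = m·N/2 = 2.639·64/2 = 84.448000
base radius r_b = r_p·cos α = 84.448000·cos 21.506° = 78.568661
roll angle φ = 39.588° = 0.69094094 rad
x = r_b·(cos φ + φ·sin φ) = 78.568661·(0.77064673 + 0.69094094·0.63726260) = 95.143314
y = r_b·(sin φ − φ·cos φ) = 78.568661·(0.63726260 − 0.69094094·0.77064673) = 8.233306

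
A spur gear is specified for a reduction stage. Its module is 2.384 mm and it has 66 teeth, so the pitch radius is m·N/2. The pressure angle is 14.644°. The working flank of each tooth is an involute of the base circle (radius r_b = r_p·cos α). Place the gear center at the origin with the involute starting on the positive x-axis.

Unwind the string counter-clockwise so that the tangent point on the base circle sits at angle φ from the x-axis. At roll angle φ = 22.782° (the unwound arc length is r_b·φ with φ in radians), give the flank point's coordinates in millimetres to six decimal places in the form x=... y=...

pitch radius r_p = m·N/2 = 2.384·66/2 = 78.672000
base radius r_b = r_p·cos α = 78.672000·cos 14.644° = 76.116364
roll angle φ = 22.782° = 0.39762091 rad
x = r_b·(cos φ + φ·sin φ) = 76.116364·(0.92198485 + 0.39762091·0.38722596) = 81.897706
y = r_b·(sin φ − φ·cos φ) = 76.116364·(0.38722596 − 0.39762091·0.92198485) = 1.569938

x=81.897706 y=1.569938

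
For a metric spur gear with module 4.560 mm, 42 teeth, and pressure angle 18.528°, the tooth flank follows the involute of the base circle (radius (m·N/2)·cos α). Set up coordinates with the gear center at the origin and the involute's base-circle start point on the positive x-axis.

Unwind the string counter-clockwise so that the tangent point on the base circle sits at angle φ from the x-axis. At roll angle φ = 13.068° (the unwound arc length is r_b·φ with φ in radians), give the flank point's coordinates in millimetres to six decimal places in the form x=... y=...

pitch radius r_p = m·N/2 = 4.560·42/2 = 95.760000
base radius r_b = r_p·cos α = 95.760000·cos 18.528° = 90.796613
roll angle φ = 13.068° = 0.22807963 rad
x = r_b·(cos φ + φ·sin φ) = 90.796613·(0.97410240 + 0.22807963·0.22610730) = 93.127623
y = r_b·(sin φ − φ·cos φ) = 90.796613·(0.22610730 − 0.22807963·0.97410240) = 0.357229

x=93.127623 y=0.357229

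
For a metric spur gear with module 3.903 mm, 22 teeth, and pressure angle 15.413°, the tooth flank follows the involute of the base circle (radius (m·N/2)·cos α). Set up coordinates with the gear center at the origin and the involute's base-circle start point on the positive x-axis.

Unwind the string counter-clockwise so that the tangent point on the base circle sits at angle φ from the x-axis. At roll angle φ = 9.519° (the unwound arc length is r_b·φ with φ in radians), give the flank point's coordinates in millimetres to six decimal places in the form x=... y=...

pitch radius r_p = m·N/2 = 3.903·22/2 = 42.933000
base radius r_b = r_p·cos α = 42.933000·cos 15.413° = 41.388920
roll angle φ = 9.519° = 0.16613789 rad
x = r_b·(cos φ + φ·sin φ) = 41.388920·(0.98623082 + 0.16613789·0.16537466) = 41.956189
y = r_b·(sin φ − φ·cos φ) = 41.388920·(0.16537466 − 0.16613789·0.98623082) = 0.063091

x=41.956189 y=0.063091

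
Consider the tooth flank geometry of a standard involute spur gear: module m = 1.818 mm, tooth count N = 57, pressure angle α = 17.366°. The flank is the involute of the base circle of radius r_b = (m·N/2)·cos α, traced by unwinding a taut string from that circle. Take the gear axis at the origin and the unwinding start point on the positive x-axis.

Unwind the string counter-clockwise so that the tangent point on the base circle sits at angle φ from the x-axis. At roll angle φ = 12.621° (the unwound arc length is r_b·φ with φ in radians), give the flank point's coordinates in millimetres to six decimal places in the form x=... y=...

pitch radius r_p = m·N/2 = 1.818·57/2 = 51.813000
base radius r_b = r_p·cos α = 51.813000·cos 17.366° = 49.451240
roll angle φ = 12.621° = 0.22027800 rad
x = r_b·(cos φ + φ·sin φ) = 49.451240·(0.97583674 + 0.22027800·0.21850092) = 50.636472
y = r_b·(sin φ − φ·cos φ) = 49.451240·(0.21850092 − 0.22027800·0.97583674) = 0.175332

x=50.636472 y=0.175332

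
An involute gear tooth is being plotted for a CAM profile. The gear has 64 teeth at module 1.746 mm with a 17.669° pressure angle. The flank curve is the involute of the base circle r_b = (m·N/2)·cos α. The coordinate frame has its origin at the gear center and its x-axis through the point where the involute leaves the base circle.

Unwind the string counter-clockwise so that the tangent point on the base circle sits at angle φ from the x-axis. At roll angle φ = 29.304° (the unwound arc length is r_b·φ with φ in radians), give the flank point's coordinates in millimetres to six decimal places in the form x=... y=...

x=59.750358 y=2.312577

pitch radius r_p = m·N/2 = 1.746·64/2 = 55.872000
base radius r_b = r_p·cos α = 55.872000·cos 17.669° = 53.236285
roll angle φ = 29.304° = 0.51145128 rad
x = r_b·(cos φ + φ·sin φ) = 53.236285·(0.87203510 + 0.51145128·0.48944333) = 59.750358
y = r_b·(sin φ − φ·cos φ) = 53.236285·(0.48944333 − 0.51145128·0.87203510) = 2.312577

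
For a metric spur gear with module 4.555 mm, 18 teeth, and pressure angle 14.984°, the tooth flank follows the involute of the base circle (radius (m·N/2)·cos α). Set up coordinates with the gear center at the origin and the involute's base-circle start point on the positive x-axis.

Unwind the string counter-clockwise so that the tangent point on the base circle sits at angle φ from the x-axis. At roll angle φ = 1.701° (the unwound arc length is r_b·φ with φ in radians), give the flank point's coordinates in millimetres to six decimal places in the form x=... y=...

x=39.618539 y=0.000345

pitch radius r_p = m·N/2 = 4.555·18/2 = 40.995000
base radius r_b = r_p·cos α = 40.995000·cos 14.984° = 39.601091
roll angle φ = 1.701° = 0.02968805 rad
x = r_b·(cos φ + φ·sin φ) = 39.601091·(0.99955934 + 0.02968805·0.02968369) = 39.618539
y = r_b·(sin φ − φ·cos φ) = 39.601091·(0.02968369 − 0.02968805·0.99955934) = 0.000345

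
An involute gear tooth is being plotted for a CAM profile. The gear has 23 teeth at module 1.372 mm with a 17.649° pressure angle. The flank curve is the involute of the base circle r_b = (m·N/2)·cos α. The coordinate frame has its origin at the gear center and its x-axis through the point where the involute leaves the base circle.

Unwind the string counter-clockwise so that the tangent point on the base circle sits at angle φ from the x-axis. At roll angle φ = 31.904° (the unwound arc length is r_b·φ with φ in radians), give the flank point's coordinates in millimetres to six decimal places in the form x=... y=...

pitch radius r_p = m·N/2 = 1.372·23/2 = 15.778000
base radius r_b = r_p·cos α = 15.778000·cos 17.649° = 15.035357
roll angle φ = 31.904° = 0.55682984 rad
x = r_b·(cos φ + φ·sin φ) = 15.035357·(0.84893479 + 0.55682984·0.52849760) = 17.188691
y = r_b·(sin φ − φ·cos φ) = 15.035357·(0.52849760 − 0.55682984·0.84893479) = 0.838753

x=17.188691 y=0.838753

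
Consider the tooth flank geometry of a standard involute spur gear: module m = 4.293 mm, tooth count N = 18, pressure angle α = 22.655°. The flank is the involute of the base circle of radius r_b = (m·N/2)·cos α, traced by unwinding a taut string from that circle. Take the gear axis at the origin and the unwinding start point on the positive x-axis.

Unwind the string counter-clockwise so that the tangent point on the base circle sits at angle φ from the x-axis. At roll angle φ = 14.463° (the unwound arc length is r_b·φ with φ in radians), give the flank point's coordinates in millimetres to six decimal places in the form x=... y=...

x=36.773754 y=0.189953

pitch radius r_p = m·N/2 = 4.293·18/2 = 38.637000
base radius r_b = r_p·cos α = 38.637000·cos 22.655° = 35.655804
roll angle φ = 14.463° = 0.25242697 rad
x = r_b·(cos φ + φ·sin φ) = 35.655804·(0.96830913 + 0.25242697·0.24975475) = 36.773754
y = r_b·(sin φ − φ·cos φ) = 35.655804·(0.24975475 − 0.25242697·0.96830913) = 0.189953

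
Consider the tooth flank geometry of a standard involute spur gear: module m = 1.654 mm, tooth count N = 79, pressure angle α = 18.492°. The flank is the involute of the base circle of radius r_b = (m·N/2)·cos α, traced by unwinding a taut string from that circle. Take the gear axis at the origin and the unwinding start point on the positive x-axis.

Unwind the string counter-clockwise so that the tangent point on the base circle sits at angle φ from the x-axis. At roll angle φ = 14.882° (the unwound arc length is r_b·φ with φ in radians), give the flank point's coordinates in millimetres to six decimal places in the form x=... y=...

x=64.014655 y=0.359477

pitch radius r_p = m·N/2 = 1.654·79/2 = 65.333000
base radius r_b = r_p·cos α = 65.333000·cos 18.492° = 61.959723
roll angle φ = 14.882° = 0.25973990 rad
x = r_b·(cos φ + φ·sin φ) = 61.959723·(0.96645681 + 0.25973990·0.25682918) = 64.014655
y = r_b·(sin φ − φ·cos φ) = 61.959723·(0.25682918 − 0.25973990·0.96645681) = 0.359477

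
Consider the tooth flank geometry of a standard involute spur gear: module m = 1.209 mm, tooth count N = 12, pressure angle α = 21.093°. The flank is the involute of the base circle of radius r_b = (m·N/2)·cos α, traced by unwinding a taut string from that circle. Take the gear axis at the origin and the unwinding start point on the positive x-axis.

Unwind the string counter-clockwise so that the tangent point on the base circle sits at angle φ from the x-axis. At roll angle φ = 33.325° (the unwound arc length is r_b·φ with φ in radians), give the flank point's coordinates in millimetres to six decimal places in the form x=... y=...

pitch radius r_p = m·N/2 = 1.209·12/2 = 7.254000
base radius r_b = r_p·cos α = 7.254000·cos 21.093° = 6.767964
roll angle φ = 33.325° = 0.58163097 rad
x = r_b·(cos φ + φ·sin φ) = 6.767964·(0.83556773 + 0.58163097·0.54938746) = 7.817733
y = r_b·(sin φ − φ·cos φ) = 6.767964·(0.54938746 − 0.58163097·0.83556773) = 0.429058

x=7.817733 y=0.429058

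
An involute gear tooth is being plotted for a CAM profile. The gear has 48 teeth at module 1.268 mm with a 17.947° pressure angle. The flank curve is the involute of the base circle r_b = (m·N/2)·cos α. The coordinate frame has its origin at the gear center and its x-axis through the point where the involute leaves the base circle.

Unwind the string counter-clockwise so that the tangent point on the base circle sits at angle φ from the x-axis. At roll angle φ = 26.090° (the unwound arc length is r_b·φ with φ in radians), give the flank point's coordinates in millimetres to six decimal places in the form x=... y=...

pitch radius r_p = m·N/2 = 1.268·48/2 = 30.432000
base radius r_b = r_p·cos α = 30.432000·cos 17.947° = 28.951238
roll angle φ = 26.090° = 0.45535640 rad
x = r_b·(cos φ + φ·sin φ) = 28.951238·(0.89810435 + 0.45535640·0.43978243) = 31.798943
y = r_b·(sin φ − φ·cos φ) = 28.951238·(0.43978243 − 0.45535640·0.89810435) = 0.892418

x=31.798943 y=0.892418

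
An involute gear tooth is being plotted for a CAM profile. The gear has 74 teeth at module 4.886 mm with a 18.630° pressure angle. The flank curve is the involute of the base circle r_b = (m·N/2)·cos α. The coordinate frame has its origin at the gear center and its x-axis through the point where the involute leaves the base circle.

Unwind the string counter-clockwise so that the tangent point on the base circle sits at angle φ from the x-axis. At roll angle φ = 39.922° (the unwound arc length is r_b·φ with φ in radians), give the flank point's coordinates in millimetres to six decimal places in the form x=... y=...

x=207.980927 y=18.394825

pitch radius r_p = m·N/2 = 4.886·74/2 = 180.782000
base radius r_b = r_p·cos α = 180.782000·cos 18.630° = 171.309253
roll angle φ = 39.922° = 0.69677034 rad
x = r_b·(cos φ + φ·sin φ) = 171.309253·(0.76691880 + 0.69677034·0.64174415) = 207.980927
y = r_b·(sin φ − φ·cos φ) = 171.309253·(0.64174415 − 0.69677034·0.76691880) = 18.394825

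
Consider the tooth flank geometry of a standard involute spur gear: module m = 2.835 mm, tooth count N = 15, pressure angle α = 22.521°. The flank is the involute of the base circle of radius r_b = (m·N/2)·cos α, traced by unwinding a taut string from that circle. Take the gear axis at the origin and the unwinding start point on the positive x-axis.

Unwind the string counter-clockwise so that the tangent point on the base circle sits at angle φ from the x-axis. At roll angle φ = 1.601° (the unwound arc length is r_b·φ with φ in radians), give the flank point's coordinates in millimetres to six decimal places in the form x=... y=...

x=19.648671 y=0.000143

pitch radius r_p = m·N/2 = 2.835·15/2 = 21.262500
base radius r_b = r_p·cos α = 21.262500·cos 22.521° = 19.641005
roll angle φ = 1.601° = 0.02794272 rad
x = r_b·(cos φ + φ·sin φ) = 19.641005·(0.99960963 + 0.02794272·0.02793909) = 19.648671
y = r_b·(sin φ − φ·cos φ) = 19.641005·(0.02793909 − 0.02794272·0.99960963) = 0.000143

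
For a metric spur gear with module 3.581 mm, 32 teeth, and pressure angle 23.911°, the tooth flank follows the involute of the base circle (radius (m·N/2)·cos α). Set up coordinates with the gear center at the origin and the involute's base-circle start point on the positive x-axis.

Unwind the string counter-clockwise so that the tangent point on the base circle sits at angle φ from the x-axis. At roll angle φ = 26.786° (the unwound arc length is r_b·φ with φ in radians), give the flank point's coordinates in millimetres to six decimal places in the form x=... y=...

pitch radius r_p = m·N/2 = 3.581·32/2 = 57.296000
base radius r_b = r_p·cos α = 57.296000·cos 23.911° = 52.378637
roll angle φ = 26.786° = 0.46750389 rad
x = r_b·(cos φ + φ·sin φ) = 52.378637·(0.89269596 + 0.46750389·0.45065943) = 57.793593
y = r_b·(sin φ − φ·cos φ) = 52.378637·(0.45065943 − 0.46750389·0.89269596) = 1.745287

x=57.793593 y=1.745287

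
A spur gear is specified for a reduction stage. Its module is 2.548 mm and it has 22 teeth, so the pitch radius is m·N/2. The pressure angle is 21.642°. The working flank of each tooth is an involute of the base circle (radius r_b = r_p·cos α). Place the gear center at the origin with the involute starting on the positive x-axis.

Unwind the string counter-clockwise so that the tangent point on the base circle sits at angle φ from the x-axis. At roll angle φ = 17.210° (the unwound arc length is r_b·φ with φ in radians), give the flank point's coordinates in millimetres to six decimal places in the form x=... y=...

pitch radius r_p = m·N/2 = 2.548·22/2 = 28.028000
base radius r_b = r_p·cos α = 28.028000·cos 21.642° = 26.052205
roll angle φ = 17.210° = 0.30037116 rad
x = r_b·(cos φ + φ·sin φ) = 26.052205·(0.95522674 + 0.30037116·0.29587477) = 27.201081
y = r_b·(sin φ − φ·cos φ) = 26.052205·(0.29587477 − 0.30037116·0.95522674) = 0.233225

x=27.201081 y=0.233225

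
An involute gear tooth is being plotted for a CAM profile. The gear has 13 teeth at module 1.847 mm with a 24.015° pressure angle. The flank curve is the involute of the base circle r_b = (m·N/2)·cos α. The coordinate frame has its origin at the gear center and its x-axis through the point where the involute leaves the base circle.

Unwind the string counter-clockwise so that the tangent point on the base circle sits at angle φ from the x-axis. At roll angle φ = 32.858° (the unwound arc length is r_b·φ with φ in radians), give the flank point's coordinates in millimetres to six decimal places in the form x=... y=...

x=12.624006 y=0.667027

pitch radius r_p = m·N/2 = 1.847·13/2 = 12.005500
base radius r_b = r_p·cos α = 12.005500·cos 24.015° = 10.966291
roll angle φ = 32.858° = 0.57348029 rad
x = r_b·(cos φ + φ·sin φ) = 10.966291·(0.84001781 + 0.57348029·0.54255883) = 12.624006
y = r_b·(sin φ − φ·cos φ) = 10.966291·(0.54255883 − 0.57348029·0.84001781) = 0.667027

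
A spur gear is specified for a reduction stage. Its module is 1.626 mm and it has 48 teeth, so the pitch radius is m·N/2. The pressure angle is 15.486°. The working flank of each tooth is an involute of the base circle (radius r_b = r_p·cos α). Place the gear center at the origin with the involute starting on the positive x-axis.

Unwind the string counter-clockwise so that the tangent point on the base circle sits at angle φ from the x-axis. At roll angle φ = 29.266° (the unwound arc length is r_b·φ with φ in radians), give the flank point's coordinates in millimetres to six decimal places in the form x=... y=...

pitch radius r_p = m·N/2 = 1.626·48/2 = 39.024000
base radius r_b = r_p·cos α = 39.024000·cos 15.486° = 37.607262
roll angle φ = 29.266° = 0.51078806 rad
x = r_b·(cos φ + φ·sin φ) = 37.607262·(0.87235952 + 0.51078806·0.48886487) = 42.197825
y = r_b·(sin φ − φ·cos φ) = 37.607262·(0.48886487 − 0.51078806·0.87235952) = 1.627418

x=42.197825 y=1.627418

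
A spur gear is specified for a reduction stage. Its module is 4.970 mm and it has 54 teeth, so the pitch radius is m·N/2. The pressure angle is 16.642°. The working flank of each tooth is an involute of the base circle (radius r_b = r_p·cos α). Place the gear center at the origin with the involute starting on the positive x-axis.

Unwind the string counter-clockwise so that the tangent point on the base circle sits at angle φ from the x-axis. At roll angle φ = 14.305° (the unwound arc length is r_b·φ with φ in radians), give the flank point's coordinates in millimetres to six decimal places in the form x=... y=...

pitch radius r_p = m·N/2 = 4.970·54/2 = 134.190000
base radius r_b = r_p·cos α = 134.190000·cos 16.642° = 128.569170
roll angle φ = 14.305° = 0.24966935 rad
x = r_b·(cos φ + φ·sin φ) = 128.569170·(0.96899417 + 0.24966935·0.24708357) = 132.514105
y = r_b·(sin φ − φ·cos φ) = 128.569170·(0.24708357 − 0.24966935·0.96899417) = 0.662829

x=132.514105 y=0.662829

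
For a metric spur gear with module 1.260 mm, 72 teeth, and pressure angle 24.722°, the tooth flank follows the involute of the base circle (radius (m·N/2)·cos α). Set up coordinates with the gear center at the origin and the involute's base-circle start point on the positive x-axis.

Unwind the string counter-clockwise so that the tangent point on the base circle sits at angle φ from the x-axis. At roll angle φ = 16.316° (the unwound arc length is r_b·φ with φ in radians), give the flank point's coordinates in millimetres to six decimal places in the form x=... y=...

pitch radius r_p = m·N/2 = 1.260·72/2 = 45.360000
base radius r_b = r_p·cos α = 45.360000·cos 24.722° = 41.202650
roll angle φ = 16.316° = 0.28476792 rad
x = r_b·(cos φ + φ·sin φ) = 41.202650·(0.95972688 + 0.28476792·0.28093473) = 42.839552
y = r_b·(sin φ − φ·cos φ) = 41.202650·(0.28093473 − 0.28476792·0.95972688) = 0.314595

x=42.839552 y=0.314595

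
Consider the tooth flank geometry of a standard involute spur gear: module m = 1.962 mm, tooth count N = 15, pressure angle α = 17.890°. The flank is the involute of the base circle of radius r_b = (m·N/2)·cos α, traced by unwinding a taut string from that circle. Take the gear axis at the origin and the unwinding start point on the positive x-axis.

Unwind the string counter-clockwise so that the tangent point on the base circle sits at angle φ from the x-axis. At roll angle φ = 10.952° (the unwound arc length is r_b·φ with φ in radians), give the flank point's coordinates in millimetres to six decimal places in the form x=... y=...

x=14.256997 y=0.032482

pitch radius r_p = m·N/2 = 1.962·15/2 = 14.715000
base radius r_b = r_p·cos α = 14.715000·cos 17.890° = 14.003501
roll angle φ = 10.952° = 0.19114846 rad
x = r_b·(cos φ + φ·sin φ) = 14.003501·(0.98178669 + 0.19114846·0.18998656) = 14.256997
y = r_b·(sin φ − φ·cos φ) = 14.003501·(0.18998656 − 0.19114846·0.98178669) = 0.032482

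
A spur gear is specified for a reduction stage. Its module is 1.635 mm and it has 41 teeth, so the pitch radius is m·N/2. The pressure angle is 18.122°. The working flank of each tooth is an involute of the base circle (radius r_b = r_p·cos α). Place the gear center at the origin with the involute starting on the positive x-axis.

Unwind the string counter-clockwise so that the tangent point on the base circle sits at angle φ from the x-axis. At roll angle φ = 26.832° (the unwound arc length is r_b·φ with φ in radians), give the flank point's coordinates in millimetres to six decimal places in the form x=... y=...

x=35.158783 y=1.066822

pitch radius r_p = m·N/2 = 1.635·41/2 = 33.517500
base radius r_b = r_p·cos α = 33.517500·cos 18.122° = 31.854910
roll angle φ = 26.832° = 0.46830674 rad
x = r_b·(cos φ + φ·sin φ) = 31.854910·(0.89233386 + 0.46830674·0.45137598) = 35.158783
y = r_b·(sin φ − φ·cos φ) = 31.854910·(0.45137598 − 0.46830674·0.89233386) = 1.066822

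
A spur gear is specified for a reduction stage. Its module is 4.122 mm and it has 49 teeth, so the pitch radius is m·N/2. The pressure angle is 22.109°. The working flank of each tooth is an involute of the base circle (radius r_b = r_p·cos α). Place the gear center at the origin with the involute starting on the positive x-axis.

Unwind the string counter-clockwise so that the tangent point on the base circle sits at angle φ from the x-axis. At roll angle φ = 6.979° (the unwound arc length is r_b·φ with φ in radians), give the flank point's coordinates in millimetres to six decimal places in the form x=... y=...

x=94.254749 y=0.056280

pitch radius r_p = m·N/2 = 4.122·49/2 = 100.989000
base radius r_b = r_p·cos α = 100.989000·cos 22.109° = 93.563231
roll angle φ = 6.979° = 0.12180653 rad
x = r_b·(cos φ + φ·sin φ) = 93.563231·(0.99259075 + 0.12180653·0.12150555) = 94.254749
y = r_b·(sin φ − φ·cos φ) = 93.563231·(0.12150555 − 0.12180653·0.99259075) = 0.056280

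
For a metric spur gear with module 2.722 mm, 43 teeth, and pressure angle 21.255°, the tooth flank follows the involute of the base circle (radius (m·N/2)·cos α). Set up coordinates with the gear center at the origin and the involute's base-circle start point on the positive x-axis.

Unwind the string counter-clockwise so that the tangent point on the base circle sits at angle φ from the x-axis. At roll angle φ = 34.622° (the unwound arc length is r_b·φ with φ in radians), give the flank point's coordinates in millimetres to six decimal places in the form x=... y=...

x=63.609059 y=3.866850

pitch radius r_p = m·N/2 = 2.722·43/2 = 58.523000
base radius r_b = r_p·cos α = 58.523000·cos 21.255° = 54.542045
roll angle φ = 34.622° = 0.60426789 rad
x = r_b·(cos φ + φ·sin φ) = 54.542045·(0.82291827 + 0.60426789·0.56815976) = 63.609059
y = r_b·(sin φ − φ·cos φ) = 54.542045·(0.56815976 − 0.60426789·0.82291827) = 3.866850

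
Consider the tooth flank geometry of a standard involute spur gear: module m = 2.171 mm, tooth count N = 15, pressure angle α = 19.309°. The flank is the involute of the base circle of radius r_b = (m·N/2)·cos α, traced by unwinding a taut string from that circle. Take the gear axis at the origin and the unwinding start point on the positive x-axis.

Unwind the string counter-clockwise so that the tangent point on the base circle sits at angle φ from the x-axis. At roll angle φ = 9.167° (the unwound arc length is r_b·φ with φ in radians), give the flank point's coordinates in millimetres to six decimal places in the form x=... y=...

x=15.562015 y=0.020925

pitch radius r_p = m·N/2 = 2.171·15/2 = 16.282500
base radius r_b = r_p·cos α = 16.282500·cos 19.309° = 15.366593
roll angle φ = 9.167° = 0.15999433 rad
x = r_b·(cos φ + φ·sin φ) = 15.366593·(0.98722819 + 0.15999433·0.15931261) = 15.562015
y = r_b·(sin φ − φ·cos φ) = 15.366593·(0.15931261 − 0.15999433·0.98722819) = 0.020925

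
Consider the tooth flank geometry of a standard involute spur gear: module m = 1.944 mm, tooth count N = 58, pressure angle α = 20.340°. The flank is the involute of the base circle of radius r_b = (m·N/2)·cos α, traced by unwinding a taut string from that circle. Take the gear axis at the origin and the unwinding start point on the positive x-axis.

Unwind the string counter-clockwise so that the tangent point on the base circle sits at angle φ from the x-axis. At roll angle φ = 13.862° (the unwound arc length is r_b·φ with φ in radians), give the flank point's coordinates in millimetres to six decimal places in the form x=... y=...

pitch radius r_p = m·N/2 = 1.944·58/2 = 56.376000
base radius r_b = r_p·cos α = 56.376000·cos 20.340° = 52.860759
roll angle φ = 13.862° = 0.24193754 rad
x = r_b·(cos φ + φ·sin φ) = 52.860759·(0.97087559 + 0.24193754·0.23958419) = 54.385263
y = r_b·(sin φ − φ·cos φ) = 52.860759·(0.23958419 − 0.24193754·0.97087559) = 0.248072

x=54.385263 y=0.248072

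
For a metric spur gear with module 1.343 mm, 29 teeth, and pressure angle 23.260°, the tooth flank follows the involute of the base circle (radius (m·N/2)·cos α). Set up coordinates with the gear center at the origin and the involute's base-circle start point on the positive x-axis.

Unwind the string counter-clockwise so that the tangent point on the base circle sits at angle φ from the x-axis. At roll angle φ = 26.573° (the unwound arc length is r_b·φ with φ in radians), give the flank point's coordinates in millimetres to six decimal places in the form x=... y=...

x=19.712629 y=0.582224

pitch radius r_p = m·N/2 = 1.343·29/2 = 19.473500
base radius r_b = r_p·cos α = 19.473500·cos 23.260° = 17.890739
roll angle φ = 26.573° = 0.46378634 rad
x = r_b·(cos φ + φ·sin φ) = 17.890739·(0.89436514 + 0.46378634·0.44733768) = 19.712629
y = r_b·(sin φ − φ·cos φ) = 17.890739·(0.44733768 − 0.46378634·0.89436514) = 0.582224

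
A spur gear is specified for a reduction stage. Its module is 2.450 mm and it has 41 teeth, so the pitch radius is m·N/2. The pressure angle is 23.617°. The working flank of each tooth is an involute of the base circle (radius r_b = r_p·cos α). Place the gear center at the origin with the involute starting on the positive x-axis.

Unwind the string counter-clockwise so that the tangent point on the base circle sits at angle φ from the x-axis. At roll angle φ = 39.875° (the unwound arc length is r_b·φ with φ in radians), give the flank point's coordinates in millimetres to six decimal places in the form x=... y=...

pitch radius r_p = m·N/2 = 2.450·41/2 = 50.225000
base radius r_b = r_p·cos α = 50.225000·cos 23.617° = 46.018350
roll angle φ = 39.875° = 0.69595004 rad
x = r_b·(cos φ + φ·sin φ) = 46.018350·(0.76744496 + 0.69595004·0.64111483) = 55.849198
y = r_b·(sin φ − φ·cos φ) = 46.018350·(0.64111483 − 0.69595004·0.76744496) = 4.924492

x=55.849198 y=4.924492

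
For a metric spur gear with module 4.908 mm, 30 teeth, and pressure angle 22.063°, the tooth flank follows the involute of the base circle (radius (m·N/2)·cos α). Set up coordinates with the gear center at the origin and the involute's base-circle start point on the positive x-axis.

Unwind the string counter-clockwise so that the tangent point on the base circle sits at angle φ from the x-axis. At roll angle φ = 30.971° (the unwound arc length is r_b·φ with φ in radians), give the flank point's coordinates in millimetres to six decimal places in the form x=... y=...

x=77.480413 y=3.488204

pitch radius r_p = m·N/2 = 4.908·30/2 = 73.620000
base radius r_b = r_p·cos α = 73.620000·cos 22.063° = 68.228910
roll angle φ = 30.971° = 0.54054592 rad
x = r_b·(cos φ + φ·sin φ) = 68.228910·(0.85742788 + 0.54054592·0.51460416) = 77.480413
y = r_b·(sin φ − φ·cos φ) = 68.228910·(0.51460416 − 0.54054592·0.85742788) = 3.488204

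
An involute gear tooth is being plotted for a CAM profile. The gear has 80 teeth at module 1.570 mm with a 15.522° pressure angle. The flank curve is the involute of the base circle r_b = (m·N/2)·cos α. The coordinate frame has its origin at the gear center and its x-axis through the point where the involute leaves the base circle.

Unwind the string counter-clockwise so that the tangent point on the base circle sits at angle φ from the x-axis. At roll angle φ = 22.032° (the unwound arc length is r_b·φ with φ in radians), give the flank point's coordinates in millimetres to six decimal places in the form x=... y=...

pitch radius r_p = m·N/2 = 1.570·80/2 = 62.800000
base radius r_b = r_p·cos α = 62.800000·cos 15.522° = 60.509544
roll angle φ = 22.032° = 0.38453094 rad
x = r_b·(cos φ + φ·sin φ) = 60.509544·(0.92697449 + 0.38453094·0.37512437) = 64.819119
y = r_b·(sin φ − φ·cos φ) = 60.509544·(0.37512437 − 0.38453094·0.92697449) = 1.129955

x=64.819119 y=1.129955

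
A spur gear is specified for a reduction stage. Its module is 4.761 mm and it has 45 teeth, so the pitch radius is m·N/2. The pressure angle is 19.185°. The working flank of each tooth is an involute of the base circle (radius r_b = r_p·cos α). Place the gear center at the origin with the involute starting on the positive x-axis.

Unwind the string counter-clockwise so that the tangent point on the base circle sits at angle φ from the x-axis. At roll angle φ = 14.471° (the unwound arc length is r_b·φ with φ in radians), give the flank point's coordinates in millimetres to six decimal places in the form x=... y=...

pitch radius r_p = m·N/2 = 4.761·45/2 = 107.122500
base radius r_b = r_p·cos α = 107.122500·cos 19.185° = 101.173177
roll angle φ = 14.471° = 0.25256660 rad
x = r_b·(cos φ + φ·sin φ) = 101.173177·(0.96827425 + 0.25256660·0.24988995) = 104.348811
y = r_b·(sin φ − φ·cos φ) = 101.173177·(0.24988995 − 0.25256660·0.96827425) = 0.539882

x=104.348811 y=0.539882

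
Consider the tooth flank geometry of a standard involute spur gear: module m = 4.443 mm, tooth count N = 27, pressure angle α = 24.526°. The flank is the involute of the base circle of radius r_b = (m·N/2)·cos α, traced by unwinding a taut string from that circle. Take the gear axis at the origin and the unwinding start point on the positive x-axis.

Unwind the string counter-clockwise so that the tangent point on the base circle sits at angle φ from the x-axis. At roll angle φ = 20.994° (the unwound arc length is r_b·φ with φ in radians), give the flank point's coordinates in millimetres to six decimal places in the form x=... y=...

x=58.109779 y=0.882872

pitch radius r_p = m·N/2 = 4.443·27/2 = 59.980500
base radius r_b = r_p·cos α = 59.980500·cos 24.526° = 54.568639
roll angle φ = 20.994° = 0.36641442 rad
x = r_b·(cos φ + φ·sin φ) = 54.568639·(0.93361795 + 0.36641442·0.35827018) = 58.109779
y = r_b·(sin φ − φ·cos φ) = 54.568639·(0.35827018 − 0.36641442·0.93361795) = 0.882872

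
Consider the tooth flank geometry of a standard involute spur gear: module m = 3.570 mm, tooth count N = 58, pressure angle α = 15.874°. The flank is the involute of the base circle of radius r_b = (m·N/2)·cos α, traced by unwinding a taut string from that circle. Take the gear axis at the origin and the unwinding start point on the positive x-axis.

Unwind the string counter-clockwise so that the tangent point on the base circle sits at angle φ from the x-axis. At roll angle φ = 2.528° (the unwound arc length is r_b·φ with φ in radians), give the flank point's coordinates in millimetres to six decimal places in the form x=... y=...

x=99.678821 y=0.002851

pitch radius r_p = m·N/2 = 3.570·58/2 = 103.530000
base radius r_b = r_p·cos α = 103.530000·cos 15.874° = 99.581938
roll angle φ = 2.528° = 0.04412192 rad
x = r_b·(cos φ + φ·sin φ) = 99.581938·(0.99902679 + 0.04412192·0.04410761) = 99.678821
y = r_b·(sin φ − φ·cos φ) = 99.581938·(0.04410761 − 0.04412192·0.99902679) = 0.002851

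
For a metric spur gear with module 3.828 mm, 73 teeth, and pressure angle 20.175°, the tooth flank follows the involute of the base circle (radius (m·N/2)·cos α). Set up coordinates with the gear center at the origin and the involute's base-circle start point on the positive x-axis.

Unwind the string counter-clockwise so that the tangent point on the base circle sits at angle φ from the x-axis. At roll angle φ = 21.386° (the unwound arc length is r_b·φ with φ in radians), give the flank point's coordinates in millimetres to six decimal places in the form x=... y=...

x=139.969272 y=2.241828

pitch radius r_p = m·N/2 = 3.828·73/2 = 139.722000
base radius r_b = r_p·cos α = 139.722000·cos 20.175° = 131.149161
roll angle φ = 21.386° = 0.37325611 rad
x = r_b·(cos φ + φ·sin φ) = 131.149161·(0.93114494 + 0.37325611·0.36464927) = 139.969272
y = r_b·(sin φ − φ·cos φ) = 131.149161·(0.36464927 − 0.37325611·0.93114494) = 2.241828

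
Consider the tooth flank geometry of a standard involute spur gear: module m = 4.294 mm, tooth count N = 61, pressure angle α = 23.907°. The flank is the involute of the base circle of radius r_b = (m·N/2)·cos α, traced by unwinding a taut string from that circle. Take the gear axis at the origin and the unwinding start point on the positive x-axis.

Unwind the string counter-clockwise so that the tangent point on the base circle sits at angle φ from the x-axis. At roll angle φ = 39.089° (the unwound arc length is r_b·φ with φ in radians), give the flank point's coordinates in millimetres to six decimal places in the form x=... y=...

pitch radius r_p = m·N/2 = 4.294·61/2 = 130.967000
base radius r_b = r_p·cos α = 130.967000·cos 23.907° = 119.730614
roll angle φ = 39.089° = 0.68223175 rad
x = r_b·(cos φ + φ·sin φ) = 119.730614·(0.77616747 + 0.68223175·0.63052681) = 144.434977
y = r_b·(sin φ − φ·cos φ) = 119.730614·(0.63052681 − 0.68223175·0.77616747) = 12.092877

x=144.434977 y=12.092877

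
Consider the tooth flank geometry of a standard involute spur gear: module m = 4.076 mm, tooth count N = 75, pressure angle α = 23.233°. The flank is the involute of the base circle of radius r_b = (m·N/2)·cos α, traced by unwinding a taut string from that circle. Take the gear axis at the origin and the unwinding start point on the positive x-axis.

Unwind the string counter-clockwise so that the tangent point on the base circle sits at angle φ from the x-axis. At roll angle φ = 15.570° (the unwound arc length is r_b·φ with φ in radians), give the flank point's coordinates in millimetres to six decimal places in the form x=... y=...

pitch radius r_p = m·N/2 = 4.076·75/2 = 152.850000
base radius r_b = r_p·cos α = 152.850000·cos 23.233° = 140.455133
roll angle φ = 15.570° = 0.27174776 rad
x = r_b·(cos φ + φ·sin φ) = 140.455133·(0.96330324 + 0.27174776·0.26841547) = 145.545865
y = r_b·(sin φ − φ·cos φ) = 140.455133·(0.26841547 − 0.27174776·0.96330324) = 0.932618

x=145.545865 y=0.932618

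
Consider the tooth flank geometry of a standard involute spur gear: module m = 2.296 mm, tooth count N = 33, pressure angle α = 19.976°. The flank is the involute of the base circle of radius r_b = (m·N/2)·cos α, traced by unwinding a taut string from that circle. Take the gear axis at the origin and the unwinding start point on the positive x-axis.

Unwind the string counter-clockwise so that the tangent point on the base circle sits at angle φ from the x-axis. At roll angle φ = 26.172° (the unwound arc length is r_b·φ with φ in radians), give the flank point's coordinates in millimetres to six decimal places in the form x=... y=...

pitch radius r_p = m·N/2 = 2.296·33/2 = 37.884000
base radius r_b = r_p·cos α = 37.884000·cos 19.976° = 35.604740
roll angle φ = 26.172° = 0.45678757 rad
x = r_b·(cos φ + φ·sin φ) = 35.604740·(0.89747402 + 0.45678757·0.44106732) = 39.127761
y = r_b·(sin φ − φ·cos φ) = 35.604740·(0.44106732 − 0.45678757·0.89747402) = 1.107747

x=39.127761 y=1.107747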